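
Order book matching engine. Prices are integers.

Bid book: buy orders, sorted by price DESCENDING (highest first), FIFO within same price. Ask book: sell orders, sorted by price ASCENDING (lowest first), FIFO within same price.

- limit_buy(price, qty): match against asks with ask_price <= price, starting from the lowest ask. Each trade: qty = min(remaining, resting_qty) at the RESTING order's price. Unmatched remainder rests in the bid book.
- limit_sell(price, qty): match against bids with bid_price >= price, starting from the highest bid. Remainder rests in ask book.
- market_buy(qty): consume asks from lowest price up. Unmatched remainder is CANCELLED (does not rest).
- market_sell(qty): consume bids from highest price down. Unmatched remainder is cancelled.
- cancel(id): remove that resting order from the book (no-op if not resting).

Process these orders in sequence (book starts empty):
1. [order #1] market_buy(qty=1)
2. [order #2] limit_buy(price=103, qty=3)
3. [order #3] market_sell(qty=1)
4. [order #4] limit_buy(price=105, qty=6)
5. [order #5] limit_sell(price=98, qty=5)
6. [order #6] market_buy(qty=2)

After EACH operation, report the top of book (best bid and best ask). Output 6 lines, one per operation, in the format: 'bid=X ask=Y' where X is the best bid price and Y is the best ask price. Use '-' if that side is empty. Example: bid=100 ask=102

After op 1 [order #1] market_buy(qty=1): fills=none; bids=[-] asks=[-]
After op 2 [order #2] limit_buy(price=103, qty=3): fills=none; bids=[#2:3@103] asks=[-]
After op 3 [order #3] market_sell(qty=1): fills=#2x#3:1@103; bids=[#2:2@103] asks=[-]
After op 4 [order #4] limit_buy(price=105, qty=6): fills=none; bids=[#4:6@105 #2:2@103] asks=[-]
After op 5 [order #5] limit_sell(price=98, qty=5): fills=#4x#5:5@105; bids=[#4:1@105 #2:2@103] asks=[-]
After op 6 [order #6] market_buy(qty=2): fills=none; bids=[#4:1@105 #2:2@103] asks=[-]

Answer: bid=- ask=-
bid=103 ask=-
bid=103 ask=-
bid=105 ask=-
bid=105 ask=-
bid=105 ask=-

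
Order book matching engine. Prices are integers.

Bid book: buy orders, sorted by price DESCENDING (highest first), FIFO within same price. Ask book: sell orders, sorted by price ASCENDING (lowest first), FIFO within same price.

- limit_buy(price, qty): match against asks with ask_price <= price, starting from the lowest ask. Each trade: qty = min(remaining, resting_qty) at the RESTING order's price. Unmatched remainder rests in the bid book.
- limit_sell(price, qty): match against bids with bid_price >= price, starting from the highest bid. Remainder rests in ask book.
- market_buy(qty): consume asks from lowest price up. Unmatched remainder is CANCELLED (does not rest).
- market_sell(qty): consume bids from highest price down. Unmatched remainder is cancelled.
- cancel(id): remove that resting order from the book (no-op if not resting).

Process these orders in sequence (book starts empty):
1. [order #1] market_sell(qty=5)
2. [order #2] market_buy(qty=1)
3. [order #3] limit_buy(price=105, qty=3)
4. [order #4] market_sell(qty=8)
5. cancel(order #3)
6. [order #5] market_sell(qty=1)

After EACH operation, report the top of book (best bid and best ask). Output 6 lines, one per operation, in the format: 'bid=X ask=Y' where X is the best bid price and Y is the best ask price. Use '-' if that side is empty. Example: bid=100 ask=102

Answer: bid=- ask=-
bid=- ask=-
bid=105 ask=-
bid=- ask=-
bid=- ask=-
bid=- ask=-

Derivation:
After op 1 [order #1] market_sell(qty=5): fills=none; bids=[-] asks=[-]
After op 2 [order #2] market_buy(qty=1): fills=none; bids=[-] asks=[-]
After op 3 [order #3] limit_buy(price=105, qty=3): fills=none; bids=[#3:3@105] asks=[-]
After op 4 [order #4] market_sell(qty=8): fills=#3x#4:3@105; bids=[-] asks=[-]
After op 5 cancel(order #3): fills=none; bids=[-] asks=[-]
After op 6 [order #5] market_sell(qty=1): fills=none; bids=[-] asks=[-]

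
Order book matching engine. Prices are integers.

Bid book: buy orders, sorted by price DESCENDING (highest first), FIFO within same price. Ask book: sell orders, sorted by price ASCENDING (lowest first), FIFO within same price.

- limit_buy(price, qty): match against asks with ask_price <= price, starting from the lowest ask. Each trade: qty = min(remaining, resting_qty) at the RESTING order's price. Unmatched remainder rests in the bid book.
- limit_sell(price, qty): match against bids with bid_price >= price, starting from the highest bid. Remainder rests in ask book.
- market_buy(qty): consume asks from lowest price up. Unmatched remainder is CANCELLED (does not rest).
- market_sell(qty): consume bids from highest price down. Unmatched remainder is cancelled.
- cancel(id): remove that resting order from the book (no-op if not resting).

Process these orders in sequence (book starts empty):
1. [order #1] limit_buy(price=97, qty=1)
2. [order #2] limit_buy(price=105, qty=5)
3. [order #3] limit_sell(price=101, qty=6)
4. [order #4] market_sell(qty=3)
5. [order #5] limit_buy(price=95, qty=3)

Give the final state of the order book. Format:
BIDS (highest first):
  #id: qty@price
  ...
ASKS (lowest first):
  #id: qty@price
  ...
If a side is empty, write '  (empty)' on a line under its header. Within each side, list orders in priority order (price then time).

Answer: BIDS (highest first):
  #5: 3@95
ASKS (lowest first):
  #3: 1@101

Derivation:
After op 1 [order #1] limit_buy(price=97, qty=1): fills=none; bids=[#1:1@97] asks=[-]
After op 2 [order #2] limit_buy(price=105, qty=5): fills=none; bids=[#2:5@105 #1:1@97] asks=[-]
After op 3 [order #3] limit_sell(price=101, qty=6): fills=#2x#3:5@105; bids=[#1:1@97] asks=[#3:1@101]
After op 4 [order #4] market_sell(qty=3): fills=#1x#4:1@97; bids=[-] asks=[#3:1@101]
After op 5 [order #5] limit_buy(price=95, qty=3): fills=none; bids=[#5:3@95] asks=[#3:1@101]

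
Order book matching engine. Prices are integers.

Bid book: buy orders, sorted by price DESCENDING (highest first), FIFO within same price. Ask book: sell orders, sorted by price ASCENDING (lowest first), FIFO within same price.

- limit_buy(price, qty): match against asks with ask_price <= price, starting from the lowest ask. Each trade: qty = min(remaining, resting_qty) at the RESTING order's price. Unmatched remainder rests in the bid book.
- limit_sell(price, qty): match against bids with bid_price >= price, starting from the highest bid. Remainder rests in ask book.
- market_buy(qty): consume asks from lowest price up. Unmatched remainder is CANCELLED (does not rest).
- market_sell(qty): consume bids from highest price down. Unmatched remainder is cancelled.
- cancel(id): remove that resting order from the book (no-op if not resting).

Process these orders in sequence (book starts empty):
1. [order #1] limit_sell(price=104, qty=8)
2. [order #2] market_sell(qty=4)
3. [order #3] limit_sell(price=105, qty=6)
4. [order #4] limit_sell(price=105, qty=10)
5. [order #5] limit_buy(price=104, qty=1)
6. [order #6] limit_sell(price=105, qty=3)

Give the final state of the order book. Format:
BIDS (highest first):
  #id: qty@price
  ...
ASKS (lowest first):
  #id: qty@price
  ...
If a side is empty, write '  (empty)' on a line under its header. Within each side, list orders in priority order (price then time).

Answer: BIDS (highest first):
  (empty)
ASKS (lowest first):
  #1: 7@104
  #3: 6@105
  #4: 10@105
  #6: 3@105

Derivation:
After op 1 [order #1] limit_sell(price=104, qty=8): fills=none; bids=[-] asks=[#1:8@104]
After op 2 [order #2] market_sell(qty=4): fills=none; bids=[-] asks=[#1:8@104]
After op 3 [order #3] limit_sell(price=105, qty=6): fills=none; bids=[-] asks=[#1:8@104 #3:6@105]
After op 4 [order #4] limit_sell(price=105, qty=10): fills=none; bids=[-] asks=[#1:8@104 #3:6@105 #4:10@105]
After op 5 [order #5] limit_buy(price=104, qty=1): fills=#5x#1:1@104; bids=[-] asks=[#1:7@104 #3:6@105 #4:10@105]
After op 6 [order #6] limit_sell(price=105, qty=3): fills=none; bids=[-] asks=[#1:7@104 #3:6@105 #4:10@105 #6:3@105]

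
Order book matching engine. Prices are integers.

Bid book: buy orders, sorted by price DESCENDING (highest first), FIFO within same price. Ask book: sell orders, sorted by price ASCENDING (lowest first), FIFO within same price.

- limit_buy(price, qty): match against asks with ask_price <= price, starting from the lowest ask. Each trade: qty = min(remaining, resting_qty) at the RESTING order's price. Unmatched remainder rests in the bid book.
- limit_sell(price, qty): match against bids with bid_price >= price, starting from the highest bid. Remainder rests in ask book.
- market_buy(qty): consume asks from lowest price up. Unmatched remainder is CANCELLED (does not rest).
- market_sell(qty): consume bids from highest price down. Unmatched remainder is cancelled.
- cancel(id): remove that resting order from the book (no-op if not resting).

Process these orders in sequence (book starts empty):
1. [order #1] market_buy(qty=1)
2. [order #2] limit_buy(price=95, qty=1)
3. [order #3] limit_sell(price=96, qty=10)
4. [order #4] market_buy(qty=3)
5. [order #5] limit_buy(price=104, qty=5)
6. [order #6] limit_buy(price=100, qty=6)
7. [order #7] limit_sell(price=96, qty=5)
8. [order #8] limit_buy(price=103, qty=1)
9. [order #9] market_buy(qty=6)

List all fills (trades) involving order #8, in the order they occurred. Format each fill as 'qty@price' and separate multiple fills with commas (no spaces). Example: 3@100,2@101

After op 1 [order #1] market_buy(qty=1): fills=none; bids=[-] asks=[-]
After op 2 [order #2] limit_buy(price=95, qty=1): fills=none; bids=[#2:1@95] asks=[-]
After op 3 [order #3] limit_sell(price=96, qty=10): fills=none; bids=[#2:1@95] asks=[#3:10@96]
After op 4 [order #4] market_buy(qty=3): fills=#4x#3:3@96; bids=[#2:1@95] asks=[#3:7@96]
After op 5 [order #5] limit_buy(price=104, qty=5): fills=#5x#3:5@96; bids=[#2:1@95] asks=[#3:2@96]
After op 6 [order #6] limit_buy(price=100, qty=6): fills=#6x#3:2@96; bids=[#6:4@100 #2:1@95] asks=[-]
After op 7 [order #7] limit_sell(price=96, qty=5): fills=#6x#7:4@100; bids=[#2:1@95] asks=[#7:1@96]
After op 8 [order #8] limit_buy(price=103, qty=1): fills=#8x#7:1@96; bids=[#2:1@95] asks=[-]
After op 9 [order #9] market_buy(qty=6): fills=none; bids=[#2:1@95] asks=[-]

Answer: 1@96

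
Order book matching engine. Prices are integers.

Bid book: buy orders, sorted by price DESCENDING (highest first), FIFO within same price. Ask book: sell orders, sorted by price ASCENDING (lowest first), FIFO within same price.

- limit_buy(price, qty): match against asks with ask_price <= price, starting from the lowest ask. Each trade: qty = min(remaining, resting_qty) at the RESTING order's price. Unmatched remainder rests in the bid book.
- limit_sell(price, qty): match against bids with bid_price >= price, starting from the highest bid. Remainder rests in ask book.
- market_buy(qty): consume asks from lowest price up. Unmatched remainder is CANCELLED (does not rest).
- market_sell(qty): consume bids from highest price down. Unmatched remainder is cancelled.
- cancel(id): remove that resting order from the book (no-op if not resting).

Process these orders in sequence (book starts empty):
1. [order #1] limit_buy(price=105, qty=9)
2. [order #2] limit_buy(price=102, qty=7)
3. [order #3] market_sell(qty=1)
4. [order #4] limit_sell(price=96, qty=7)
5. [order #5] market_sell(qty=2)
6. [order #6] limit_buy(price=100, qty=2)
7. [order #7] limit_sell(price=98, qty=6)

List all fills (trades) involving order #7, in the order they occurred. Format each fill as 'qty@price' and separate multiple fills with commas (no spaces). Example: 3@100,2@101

After op 1 [order #1] limit_buy(price=105, qty=9): fills=none; bids=[#1:9@105] asks=[-]
After op 2 [order #2] limit_buy(price=102, qty=7): fills=none; bids=[#1:9@105 #2:7@102] asks=[-]
After op 3 [order #3] market_sell(qty=1): fills=#1x#3:1@105; bids=[#1:8@105 #2:7@102] asks=[-]
After op 4 [order #4] limit_sell(price=96, qty=7): fills=#1x#4:7@105; bids=[#1:1@105 #2:7@102] asks=[-]
After op 5 [order #5] market_sell(qty=2): fills=#1x#5:1@105 #2x#5:1@102; bids=[#2:6@102] asks=[-]
After op 6 [order #6] limit_buy(price=100, qty=2): fills=none; bids=[#2:6@102 #6:2@100] asks=[-]
After op 7 [order #7] limit_sell(price=98, qty=6): fills=#2x#7:6@102; bids=[#6:2@100] asks=[-]

Answer: 6@102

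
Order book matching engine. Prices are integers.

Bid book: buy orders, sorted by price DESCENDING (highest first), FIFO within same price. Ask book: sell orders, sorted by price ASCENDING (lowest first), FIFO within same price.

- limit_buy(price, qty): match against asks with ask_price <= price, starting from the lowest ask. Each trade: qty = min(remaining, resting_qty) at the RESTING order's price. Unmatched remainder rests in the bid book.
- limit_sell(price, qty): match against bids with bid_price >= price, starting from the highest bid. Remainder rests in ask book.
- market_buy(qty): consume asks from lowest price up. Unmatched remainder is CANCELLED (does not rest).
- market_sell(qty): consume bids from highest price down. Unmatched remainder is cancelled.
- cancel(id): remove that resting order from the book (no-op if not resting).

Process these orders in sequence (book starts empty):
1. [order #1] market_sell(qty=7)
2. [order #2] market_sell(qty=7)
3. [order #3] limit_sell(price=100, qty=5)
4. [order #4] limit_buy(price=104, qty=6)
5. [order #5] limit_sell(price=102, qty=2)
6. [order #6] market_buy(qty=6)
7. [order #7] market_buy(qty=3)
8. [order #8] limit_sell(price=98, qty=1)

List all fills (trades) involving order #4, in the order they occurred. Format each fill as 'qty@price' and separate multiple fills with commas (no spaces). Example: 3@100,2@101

After op 1 [order #1] market_sell(qty=7): fills=none; bids=[-] asks=[-]
After op 2 [order #2] market_sell(qty=7): fills=none; bids=[-] asks=[-]
After op 3 [order #3] limit_sell(price=100, qty=5): fills=none; bids=[-] asks=[#3:5@100]
After op 4 [order #4] limit_buy(price=104, qty=6): fills=#4x#3:5@100; bids=[#4:1@104] asks=[-]
After op 5 [order #5] limit_sell(price=102, qty=2): fills=#4x#5:1@104; bids=[-] asks=[#5:1@102]
After op 6 [order #6] market_buy(qty=6): fills=#6x#5:1@102; bids=[-] asks=[-]
After op 7 [order #7] market_buy(qty=3): fills=none; bids=[-] asks=[-]
After op 8 [order #8] limit_sell(price=98, qty=1): fills=none; bids=[-] asks=[#8:1@98]

Answer: 5@100,1@104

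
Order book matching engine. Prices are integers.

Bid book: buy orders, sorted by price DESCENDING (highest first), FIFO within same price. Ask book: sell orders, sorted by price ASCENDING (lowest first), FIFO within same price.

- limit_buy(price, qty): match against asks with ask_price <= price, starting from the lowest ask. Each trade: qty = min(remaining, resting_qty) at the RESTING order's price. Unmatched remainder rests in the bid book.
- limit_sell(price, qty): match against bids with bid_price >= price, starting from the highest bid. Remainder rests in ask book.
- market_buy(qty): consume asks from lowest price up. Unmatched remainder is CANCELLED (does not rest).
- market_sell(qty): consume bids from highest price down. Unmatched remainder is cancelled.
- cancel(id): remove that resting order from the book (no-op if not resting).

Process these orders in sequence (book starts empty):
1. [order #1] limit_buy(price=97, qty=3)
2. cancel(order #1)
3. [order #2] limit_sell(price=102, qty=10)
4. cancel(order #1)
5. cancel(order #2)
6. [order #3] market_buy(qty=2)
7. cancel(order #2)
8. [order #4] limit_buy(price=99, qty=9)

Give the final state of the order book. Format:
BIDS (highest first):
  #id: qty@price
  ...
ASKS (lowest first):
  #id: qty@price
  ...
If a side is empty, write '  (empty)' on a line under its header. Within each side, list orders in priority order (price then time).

After op 1 [order #1] limit_buy(price=97, qty=3): fills=none; bids=[#1:3@97] asks=[-]
After op 2 cancel(order #1): fills=none; bids=[-] asks=[-]
After op 3 [order #2] limit_sell(price=102, qty=10): fills=none; bids=[-] asks=[#2:10@102]
After op 4 cancel(order #1): fills=none; bids=[-] asks=[#2:10@102]
After op 5 cancel(order #2): fills=none; bids=[-] asks=[-]
After op 6 [order #3] market_buy(qty=2): fills=none; bids=[-] asks=[-]
After op 7 cancel(order #2): fills=none; bids=[-] asks=[-]
After op 8 [order #4] limit_buy(price=99, qty=9): fills=none; bids=[#4:9@99] asks=[-]

Answer: BIDS (highest first):
  #4: 9@99
ASKS (lowest first):
  (empty)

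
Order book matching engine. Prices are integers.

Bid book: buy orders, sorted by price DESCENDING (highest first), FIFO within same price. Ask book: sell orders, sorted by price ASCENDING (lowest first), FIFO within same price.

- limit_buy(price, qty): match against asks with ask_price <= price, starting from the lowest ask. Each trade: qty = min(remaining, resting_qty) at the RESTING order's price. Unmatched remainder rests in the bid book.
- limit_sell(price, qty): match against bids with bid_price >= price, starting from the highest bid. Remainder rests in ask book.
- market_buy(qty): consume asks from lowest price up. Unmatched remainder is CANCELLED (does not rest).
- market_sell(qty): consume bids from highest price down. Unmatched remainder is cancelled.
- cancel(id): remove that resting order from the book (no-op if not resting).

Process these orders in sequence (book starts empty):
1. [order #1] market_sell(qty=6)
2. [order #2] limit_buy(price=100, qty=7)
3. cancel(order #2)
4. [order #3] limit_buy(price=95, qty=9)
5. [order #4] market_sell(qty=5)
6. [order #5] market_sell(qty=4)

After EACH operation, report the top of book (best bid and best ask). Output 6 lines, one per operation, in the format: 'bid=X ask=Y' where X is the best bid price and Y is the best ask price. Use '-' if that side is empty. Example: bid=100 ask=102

Answer: bid=- ask=-
bid=100 ask=-
bid=- ask=-
bid=95 ask=-
bid=95 ask=-
bid=- ask=-

Derivation:
After op 1 [order #1] market_sell(qty=6): fills=none; bids=[-] asks=[-]
After op 2 [order #2] limit_buy(price=100, qty=7): fills=none; bids=[#2:7@100] asks=[-]
After op 3 cancel(order #2): fills=none; bids=[-] asks=[-]
After op 4 [order #3] limit_buy(price=95, qty=9): fills=none; bids=[#3:9@95] asks=[-]
After op 5 [order #4] market_sell(qty=5): fills=#3x#4:5@95; bids=[#3:4@95] asks=[-]
After op 6 [order #5] market_sell(qty=4): fills=#3x#5:4@95; bids=[-] asks=[-]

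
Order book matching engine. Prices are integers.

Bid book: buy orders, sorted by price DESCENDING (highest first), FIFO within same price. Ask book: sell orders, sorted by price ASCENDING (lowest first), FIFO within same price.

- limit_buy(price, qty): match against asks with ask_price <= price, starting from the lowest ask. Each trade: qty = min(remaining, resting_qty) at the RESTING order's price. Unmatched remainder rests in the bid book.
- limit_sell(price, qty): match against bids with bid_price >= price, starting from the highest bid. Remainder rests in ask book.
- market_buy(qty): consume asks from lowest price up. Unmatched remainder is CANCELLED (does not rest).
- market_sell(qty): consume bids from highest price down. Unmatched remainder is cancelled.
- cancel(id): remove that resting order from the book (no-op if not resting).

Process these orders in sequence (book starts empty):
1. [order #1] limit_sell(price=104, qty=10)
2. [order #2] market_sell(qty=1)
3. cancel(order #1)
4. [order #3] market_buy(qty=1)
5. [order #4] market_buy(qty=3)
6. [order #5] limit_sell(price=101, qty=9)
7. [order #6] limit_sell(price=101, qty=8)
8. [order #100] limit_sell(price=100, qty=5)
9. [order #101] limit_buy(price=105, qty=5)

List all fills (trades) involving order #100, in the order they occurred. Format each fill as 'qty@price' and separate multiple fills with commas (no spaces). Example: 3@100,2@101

After op 1 [order #1] limit_sell(price=104, qty=10): fills=none; bids=[-] asks=[#1:10@104]
After op 2 [order #2] market_sell(qty=1): fills=none; bids=[-] asks=[#1:10@104]
After op 3 cancel(order #1): fills=none; bids=[-] asks=[-]
After op 4 [order #3] market_buy(qty=1): fills=none; bids=[-] asks=[-]
After op 5 [order #4] market_buy(qty=3): fills=none; bids=[-] asks=[-]
After op 6 [order #5] limit_sell(price=101, qty=9): fills=none; bids=[-] asks=[#5:9@101]
After op 7 [order #6] limit_sell(price=101, qty=8): fills=none; bids=[-] asks=[#5:9@101 #6:8@101]
After op 8 [order #100] limit_sell(price=100, qty=5): fills=none; bids=[-] asks=[#100:5@100 #5:9@101 #6:8@101]
After op 9 [order #101] limit_buy(price=105, qty=5): fills=#101x#100:5@100; bids=[-] asks=[#5:9@101 #6:8@101]

Answer: 5@100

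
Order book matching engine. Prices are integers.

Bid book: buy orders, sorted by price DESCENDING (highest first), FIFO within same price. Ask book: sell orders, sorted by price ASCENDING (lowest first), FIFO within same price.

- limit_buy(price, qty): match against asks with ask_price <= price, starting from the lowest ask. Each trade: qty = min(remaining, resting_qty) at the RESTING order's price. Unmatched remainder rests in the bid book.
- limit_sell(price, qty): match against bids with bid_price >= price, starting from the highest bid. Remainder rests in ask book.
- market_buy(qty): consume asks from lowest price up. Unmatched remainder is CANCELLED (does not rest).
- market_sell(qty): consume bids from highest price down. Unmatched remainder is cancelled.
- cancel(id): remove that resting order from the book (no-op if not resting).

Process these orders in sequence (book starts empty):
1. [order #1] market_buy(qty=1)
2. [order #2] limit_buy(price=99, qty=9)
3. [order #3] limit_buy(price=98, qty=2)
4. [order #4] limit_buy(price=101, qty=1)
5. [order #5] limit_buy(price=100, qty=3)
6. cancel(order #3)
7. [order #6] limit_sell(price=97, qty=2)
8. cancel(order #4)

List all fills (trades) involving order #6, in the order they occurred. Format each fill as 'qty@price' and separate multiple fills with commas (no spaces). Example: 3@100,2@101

After op 1 [order #1] market_buy(qty=1): fills=none; bids=[-] asks=[-]
After op 2 [order #2] limit_buy(price=99, qty=9): fills=none; bids=[#2:9@99] asks=[-]
After op 3 [order #3] limit_buy(price=98, qty=2): fills=none; bids=[#2:9@99 #3:2@98] asks=[-]
After op 4 [order #4] limit_buy(price=101, qty=1): fills=none; bids=[#4:1@101 #2:9@99 #3:2@98] asks=[-]
After op 5 [order #5] limit_buy(price=100, qty=3): fills=none; bids=[#4:1@101 #5:3@100 #2:9@99 #3:2@98] asks=[-]
After op 6 cancel(order #3): fills=none; bids=[#4:1@101 #5:3@100 #2:9@99] asks=[-]
After op 7 [order #6] limit_sell(price=97, qty=2): fills=#4x#6:1@101 #5x#6:1@100; bids=[#5:2@100 #2:9@99] asks=[-]
After op 8 cancel(order #4): fills=none; bids=[#5:2@100 #2:9@99] asks=[-]

Answer: 1@101,1@100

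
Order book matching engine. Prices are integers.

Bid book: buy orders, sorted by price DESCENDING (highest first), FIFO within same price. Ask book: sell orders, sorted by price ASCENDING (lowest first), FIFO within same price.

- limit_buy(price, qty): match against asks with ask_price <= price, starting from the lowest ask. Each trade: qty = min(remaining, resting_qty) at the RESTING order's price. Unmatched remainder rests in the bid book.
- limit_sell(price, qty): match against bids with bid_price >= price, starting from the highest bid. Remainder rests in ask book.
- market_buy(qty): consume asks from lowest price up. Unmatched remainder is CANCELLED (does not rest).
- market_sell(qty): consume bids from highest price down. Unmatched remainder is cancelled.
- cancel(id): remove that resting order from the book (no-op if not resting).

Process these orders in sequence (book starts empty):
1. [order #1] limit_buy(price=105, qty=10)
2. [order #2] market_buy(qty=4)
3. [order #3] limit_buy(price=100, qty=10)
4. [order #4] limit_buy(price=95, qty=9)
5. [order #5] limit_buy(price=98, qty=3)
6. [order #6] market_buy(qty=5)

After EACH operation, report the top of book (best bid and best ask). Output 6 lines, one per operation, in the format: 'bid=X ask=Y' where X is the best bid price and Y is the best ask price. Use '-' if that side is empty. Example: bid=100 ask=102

After op 1 [order #1] limit_buy(price=105, qty=10): fills=none; bids=[#1:10@105] asks=[-]
After op 2 [order #2] market_buy(qty=4): fills=none; bids=[#1:10@105] asks=[-]
After op 3 [order #3] limit_buy(price=100, qty=10): fills=none; bids=[#1:10@105 #3:10@100] asks=[-]
After op 4 [order #4] limit_buy(price=95, qty=9): fills=none; bids=[#1:10@105 #3:10@100 #4:9@95] asks=[-]
After op 5 [order #5] limit_buy(price=98, qty=3): fills=none; bids=[#1:10@105 #3:10@100 #5:3@98 #4:9@95] asks=[-]
After op 6 [order #6] market_buy(qty=5): fills=none; bids=[#1:10@105 #3:10@100 #5:3@98 #4:9@95] asks=[-]

Answer: bid=105 ask=-
bid=105 ask=-
bid=105 ask=-
bid=105 ask=-
bid=105 ask=-
bid=105 ask=-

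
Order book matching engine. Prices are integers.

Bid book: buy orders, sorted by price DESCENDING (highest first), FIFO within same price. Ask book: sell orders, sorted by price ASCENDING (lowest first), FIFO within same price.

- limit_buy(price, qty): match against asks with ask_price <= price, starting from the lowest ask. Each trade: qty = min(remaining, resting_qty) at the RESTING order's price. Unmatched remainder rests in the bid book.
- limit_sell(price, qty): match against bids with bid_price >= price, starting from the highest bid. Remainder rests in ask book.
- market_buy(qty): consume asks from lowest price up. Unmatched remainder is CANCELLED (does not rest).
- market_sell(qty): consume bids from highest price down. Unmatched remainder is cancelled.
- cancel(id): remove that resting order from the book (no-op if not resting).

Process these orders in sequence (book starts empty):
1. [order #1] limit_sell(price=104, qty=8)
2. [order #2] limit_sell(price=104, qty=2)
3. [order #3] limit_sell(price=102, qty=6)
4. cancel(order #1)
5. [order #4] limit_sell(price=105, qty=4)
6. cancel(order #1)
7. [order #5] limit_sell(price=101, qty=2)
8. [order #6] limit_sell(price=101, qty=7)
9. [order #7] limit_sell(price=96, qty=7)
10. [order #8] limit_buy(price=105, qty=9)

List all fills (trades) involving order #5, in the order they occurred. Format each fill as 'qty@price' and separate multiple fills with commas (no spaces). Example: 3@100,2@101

After op 1 [order #1] limit_sell(price=104, qty=8): fills=none; bids=[-] asks=[#1:8@104]
After op 2 [order #2] limit_sell(price=104, qty=2): fills=none; bids=[-] asks=[#1:8@104 #2:2@104]
After op 3 [order #3] limit_sell(price=102, qty=6): fills=none; bids=[-] asks=[#3:6@102 #1:8@104 #2:2@104]
After op 4 cancel(order #1): fills=none; bids=[-] asks=[#3:6@102 #2:2@104]
After op 5 [order #4] limit_sell(price=105, qty=4): fills=none; bids=[-] asks=[#3:6@102 #2:2@104 #4:4@105]
After op 6 cancel(order #1): fills=none; bids=[-] asks=[#3:6@102 #2:2@104 #4:4@105]
After op 7 [order #5] limit_sell(price=101, qty=2): fills=none; bids=[-] asks=[#5:2@101 #3:6@102 #2:2@104 #4:4@105]
After op 8 [order #6] limit_sell(price=101, qty=7): fills=none; bids=[-] asks=[#5:2@101 #6:7@101 #3:6@102 #2:2@104 #4:4@105]
After op 9 [order #7] limit_sell(price=96, qty=7): fills=none; bids=[-] asks=[#7:7@96 #5:2@101 #6:7@101 #3:6@102 #2:2@104 #4:4@105]
After op 10 [order #8] limit_buy(price=105, qty=9): fills=#8x#7:7@96 #8x#5:2@101; bids=[-] asks=[#6:7@101 #3:6@102 #2:2@104 #4:4@105]

Answer: 2@101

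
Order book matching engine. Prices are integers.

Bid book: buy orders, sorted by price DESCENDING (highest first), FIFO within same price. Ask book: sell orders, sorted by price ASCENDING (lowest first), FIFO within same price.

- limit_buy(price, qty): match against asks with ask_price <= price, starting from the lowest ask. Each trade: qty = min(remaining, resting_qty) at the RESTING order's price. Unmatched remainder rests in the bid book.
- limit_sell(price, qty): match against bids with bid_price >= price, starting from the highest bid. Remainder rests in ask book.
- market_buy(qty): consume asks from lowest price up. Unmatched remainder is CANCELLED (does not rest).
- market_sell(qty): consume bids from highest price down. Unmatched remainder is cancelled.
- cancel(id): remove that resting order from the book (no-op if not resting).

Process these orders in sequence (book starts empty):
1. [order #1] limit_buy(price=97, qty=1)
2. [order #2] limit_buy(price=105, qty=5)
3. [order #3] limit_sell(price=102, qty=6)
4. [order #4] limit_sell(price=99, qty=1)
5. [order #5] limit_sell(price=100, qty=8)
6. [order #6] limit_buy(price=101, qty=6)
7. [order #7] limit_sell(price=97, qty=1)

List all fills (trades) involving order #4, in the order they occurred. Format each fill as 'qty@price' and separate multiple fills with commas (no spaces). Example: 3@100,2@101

After op 1 [order #1] limit_buy(price=97, qty=1): fills=none; bids=[#1:1@97] asks=[-]
After op 2 [order #2] limit_buy(price=105, qty=5): fills=none; bids=[#2:5@105 #1:1@97] asks=[-]
After op 3 [order #3] limit_sell(price=102, qty=6): fills=#2x#3:5@105; bids=[#1:1@97] asks=[#3:1@102]
After op 4 [order #4] limit_sell(price=99, qty=1): fills=none; bids=[#1:1@97] asks=[#4:1@99 #3:1@102]
After op 5 [order #5] limit_sell(price=100, qty=8): fills=none; bids=[#1:1@97] asks=[#4:1@99 #5:8@100 #3:1@102]
After op 6 [order #6] limit_buy(price=101, qty=6): fills=#6x#4:1@99 #6x#5:5@100; bids=[#1:1@97] asks=[#5:3@100 #3:1@102]
After op 7 [order #7] limit_sell(price=97, qty=1): fills=#1x#7:1@97; bids=[-] asks=[#5:3@100 #3:1@102]

Answer: 1@99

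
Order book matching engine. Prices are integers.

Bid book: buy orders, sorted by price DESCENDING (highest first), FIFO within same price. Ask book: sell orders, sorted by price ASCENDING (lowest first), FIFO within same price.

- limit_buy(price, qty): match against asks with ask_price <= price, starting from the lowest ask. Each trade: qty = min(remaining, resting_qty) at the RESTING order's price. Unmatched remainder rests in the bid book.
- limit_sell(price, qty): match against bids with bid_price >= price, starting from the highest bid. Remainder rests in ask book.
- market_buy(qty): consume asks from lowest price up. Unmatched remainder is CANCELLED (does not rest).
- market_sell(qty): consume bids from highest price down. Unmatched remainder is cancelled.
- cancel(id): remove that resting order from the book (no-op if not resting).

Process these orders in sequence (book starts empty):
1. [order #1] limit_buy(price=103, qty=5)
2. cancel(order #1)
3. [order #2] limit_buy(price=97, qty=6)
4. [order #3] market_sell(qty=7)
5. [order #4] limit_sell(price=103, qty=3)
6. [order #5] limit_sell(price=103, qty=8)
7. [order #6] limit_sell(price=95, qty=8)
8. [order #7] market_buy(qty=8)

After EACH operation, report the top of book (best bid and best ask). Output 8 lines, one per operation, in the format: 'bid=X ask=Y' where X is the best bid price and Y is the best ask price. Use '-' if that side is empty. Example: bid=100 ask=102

Answer: bid=103 ask=-
bid=- ask=-
bid=97 ask=-
bid=- ask=-
bid=- ask=103
bid=- ask=103
bid=- ask=95
bid=- ask=103

Derivation:
After op 1 [order #1] limit_buy(price=103, qty=5): fills=none; bids=[#1:5@103] asks=[-]
After op 2 cancel(order #1): fills=none; bids=[-] asks=[-]
After op 3 [order #2] limit_buy(price=97, qty=6): fills=none; bids=[#2:6@97] asks=[-]
After op 4 [order #3] market_sell(qty=7): fills=#2x#3:6@97; bids=[-] asks=[-]
After op 5 [order #4] limit_sell(price=103, qty=3): fills=none; bids=[-] asks=[#4:3@103]
After op 6 [order #5] limit_sell(price=103, qty=8): fills=none; bids=[-] asks=[#4:3@103 #5:8@103]
After op 7 [order #6] limit_sell(price=95, qty=8): fills=none; bids=[-] asks=[#6:8@95 #4:3@103 #5:8@103]
After op 8 [order #7] market_buy(qty=8): fills=#7x#6:8@95; bids=[-] asks=[#4:3@103 #5:8@103]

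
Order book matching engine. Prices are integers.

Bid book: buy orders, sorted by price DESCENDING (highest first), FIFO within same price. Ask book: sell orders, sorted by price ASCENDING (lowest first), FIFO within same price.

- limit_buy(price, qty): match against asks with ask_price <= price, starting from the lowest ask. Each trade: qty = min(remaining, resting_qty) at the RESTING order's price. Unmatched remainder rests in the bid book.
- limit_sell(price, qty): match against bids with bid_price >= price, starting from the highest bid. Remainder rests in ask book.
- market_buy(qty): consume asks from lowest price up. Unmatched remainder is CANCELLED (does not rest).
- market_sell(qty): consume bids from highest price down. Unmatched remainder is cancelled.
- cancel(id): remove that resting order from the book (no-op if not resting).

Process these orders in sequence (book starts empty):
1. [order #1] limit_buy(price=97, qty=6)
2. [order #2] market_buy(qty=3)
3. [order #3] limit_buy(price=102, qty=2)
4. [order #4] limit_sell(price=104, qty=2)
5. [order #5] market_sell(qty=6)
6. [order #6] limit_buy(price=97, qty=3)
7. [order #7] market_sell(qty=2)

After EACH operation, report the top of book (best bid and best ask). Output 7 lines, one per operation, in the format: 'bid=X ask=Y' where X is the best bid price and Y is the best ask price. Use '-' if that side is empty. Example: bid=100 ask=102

After op 1 [order #1] limit_buy(price=97, qty=6): fills=none; bids=[#1:6@97] asks=[-]
After op 2 [order #2] market_buy(qty=3): fills=none; bids=[#1:6@97] asks=[-]
After op 3 [order #3] limit_buy(price=102, qty=2): fills=none; bids=[#3:2@102 #1:6@97] asks=[-]
After op 4 [order #4] limit_sell(price=104, qty=2): fills=none; bids=[#3:2@102 #1:6@97] asks=[#4:2@104]
After op 5 [order #5] market_sell(qty=6): fills=#3x#5:2@102 #1x#5:4@97; bids=[#1:2@97] asks=[#4:2@104]
After op 6 [order #6] limit_buy(price=97, qty=3): fills=none; bids=[#1:2@97 #6:3@97] asks=[#4:2@104]
After op 7 [order #7] market_sell(qty=2): fills=#1x#7:2@97; bids=[#6:3@97] asks=[#4:2@104]

Answer: bid=97 ask=-
bid=97 ask=-
bid=102 ask=-
bid=102 ask=104
bid=97 ask=104
bid=97 ask=104
bid=97 ask=104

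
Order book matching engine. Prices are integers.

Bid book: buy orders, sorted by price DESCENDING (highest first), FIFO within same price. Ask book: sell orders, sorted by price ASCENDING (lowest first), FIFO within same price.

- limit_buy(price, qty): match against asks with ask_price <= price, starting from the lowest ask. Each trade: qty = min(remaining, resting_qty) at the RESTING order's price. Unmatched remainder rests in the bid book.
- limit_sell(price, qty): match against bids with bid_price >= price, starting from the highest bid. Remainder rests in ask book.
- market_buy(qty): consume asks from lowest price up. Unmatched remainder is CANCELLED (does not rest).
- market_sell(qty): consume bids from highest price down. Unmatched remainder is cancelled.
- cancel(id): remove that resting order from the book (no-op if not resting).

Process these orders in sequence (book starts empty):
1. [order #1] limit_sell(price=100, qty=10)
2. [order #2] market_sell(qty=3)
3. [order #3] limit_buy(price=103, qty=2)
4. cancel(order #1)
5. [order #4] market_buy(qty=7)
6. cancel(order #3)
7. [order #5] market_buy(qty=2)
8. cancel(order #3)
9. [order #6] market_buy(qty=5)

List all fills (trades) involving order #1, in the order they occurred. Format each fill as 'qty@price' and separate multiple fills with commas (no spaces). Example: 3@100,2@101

Answer: 2@100

Derivation:
After op 1 [order #1] limit_sell(price=100, qty=10): fills=none; bids=[-] asks=[#1:10@100]
After op 2 [order #2] market_sell(qty=3): fills=none; bids=[-] asks=[#1:10@100]
After op 3 [order #3] limit_buy(price=103, qty=2): fills=#3x#1:2@100; bids=[-] asks=[#1:8@100]
After op 4 cancel(order #1): fills=none; bids=[-] asks=[-]
After op 5 [order #4] market_buy(qty=7): fills=none; bids=[-] asks=[-]
After op 6 cancel(order #3): fills=none; bids=[-] asks=[-]
After op 7 [order #5] market_buy(qty=2): fills=none; bids=[-] asks=[-]
After op 8 cancel(order #3): fills=none; bids=[-] asks=[-]
After op 9 [order #6] market_buy(qty=5): fills=none; bids=[-] asks=[-]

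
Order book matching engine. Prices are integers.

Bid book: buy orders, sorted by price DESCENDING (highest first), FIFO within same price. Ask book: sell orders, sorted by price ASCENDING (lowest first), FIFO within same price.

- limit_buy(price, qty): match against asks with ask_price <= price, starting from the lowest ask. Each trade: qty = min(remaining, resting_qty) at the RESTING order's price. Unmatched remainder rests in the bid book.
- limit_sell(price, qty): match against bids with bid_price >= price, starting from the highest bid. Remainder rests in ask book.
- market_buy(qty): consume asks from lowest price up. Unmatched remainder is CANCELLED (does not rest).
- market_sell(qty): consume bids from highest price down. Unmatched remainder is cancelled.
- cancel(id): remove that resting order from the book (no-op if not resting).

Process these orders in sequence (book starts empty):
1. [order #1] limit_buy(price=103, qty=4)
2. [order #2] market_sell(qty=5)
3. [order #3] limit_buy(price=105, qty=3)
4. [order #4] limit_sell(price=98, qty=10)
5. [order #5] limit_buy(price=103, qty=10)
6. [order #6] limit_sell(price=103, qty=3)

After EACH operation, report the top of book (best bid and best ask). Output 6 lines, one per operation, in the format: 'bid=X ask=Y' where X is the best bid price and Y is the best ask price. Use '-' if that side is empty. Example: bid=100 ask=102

After op 1 [order #1] limit_buy(price=103, qty=4): fills=none; bids=[#1:4@103] asks=[-]
After op 2 [order #2] market_sell(qty=5): fills=#1x#2:4@103; bids=[-] asks=[-]
After op 3 [order #3] limit_buy(price=105, qty=3): fills=none; bids=[#3:3@105] asks=[-]
After op 4 [order #4] limit_sell(price=98, qty=10): fills=#3x#4:3@105; bids=[-] asks=[#4:7@98]
After op 5 [order #5] limit_buy(price=103, qty=10): fills=#5x#4:7@98; bids=[#5:3@103] asks=[-]
After op 6 [order #6] limit_sell(price=103, qty=3): fills=#5x#6:3@103; bids=[-] asks=[-]

Answer: bid=103 ask=-
bid=- ask=-
bid=105 ask=-
bid=- ask=98
bid=103 ask=-
bid=- ask=-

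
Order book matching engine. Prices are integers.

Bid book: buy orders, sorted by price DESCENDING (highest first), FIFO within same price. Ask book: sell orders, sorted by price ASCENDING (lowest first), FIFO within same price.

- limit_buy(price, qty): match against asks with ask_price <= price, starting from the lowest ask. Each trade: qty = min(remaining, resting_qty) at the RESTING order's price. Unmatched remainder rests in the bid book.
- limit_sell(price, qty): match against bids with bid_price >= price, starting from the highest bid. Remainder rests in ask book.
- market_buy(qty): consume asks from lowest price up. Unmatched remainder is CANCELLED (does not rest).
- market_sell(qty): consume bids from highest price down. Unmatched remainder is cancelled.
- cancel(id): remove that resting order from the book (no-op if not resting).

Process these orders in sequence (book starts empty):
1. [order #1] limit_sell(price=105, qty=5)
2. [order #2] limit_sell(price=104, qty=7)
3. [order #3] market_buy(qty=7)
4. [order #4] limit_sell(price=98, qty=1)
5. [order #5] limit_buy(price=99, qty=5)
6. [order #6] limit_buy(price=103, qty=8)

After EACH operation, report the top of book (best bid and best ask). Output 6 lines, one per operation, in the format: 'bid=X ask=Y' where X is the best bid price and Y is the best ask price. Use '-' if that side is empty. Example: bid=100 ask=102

Answer: bid=- ask=105
bid=- ask=104
bid=- ask=105
bid=- ask=98
bid=99 ask=105
bid=103 ask=105

Derivation:
After op 1 [order #1] limit_sell(price=105, qty=5): fills=none; bids=[-] asks=[#1:5@105]
After op 2 [order #2] limit_sell(price=104, qty=7): fills=none; bids=[-] asks=[#2:7@104 #1:5@105]
After op 3 [order #3] market_buy(qty=7): fills=#3x#2:7@104; bids=[-] asks=[#1:5@105]
After op 4 [order #4] limit_sell(price=98, qty=1): fills=none; bids=[-] asks=[#4:1@98 #1:5@105]
After op 5 [order #5] limit_buy(price=99, qty=5): fills=#5x#4:1@98; bids=[#5:4@99] asks=[#1:5@105]
After op 6 [order #6] limit_buy(price=103, qty=8): fills=none; bids=[#6:8@103 #5:4@99] asks=[#1:5@105]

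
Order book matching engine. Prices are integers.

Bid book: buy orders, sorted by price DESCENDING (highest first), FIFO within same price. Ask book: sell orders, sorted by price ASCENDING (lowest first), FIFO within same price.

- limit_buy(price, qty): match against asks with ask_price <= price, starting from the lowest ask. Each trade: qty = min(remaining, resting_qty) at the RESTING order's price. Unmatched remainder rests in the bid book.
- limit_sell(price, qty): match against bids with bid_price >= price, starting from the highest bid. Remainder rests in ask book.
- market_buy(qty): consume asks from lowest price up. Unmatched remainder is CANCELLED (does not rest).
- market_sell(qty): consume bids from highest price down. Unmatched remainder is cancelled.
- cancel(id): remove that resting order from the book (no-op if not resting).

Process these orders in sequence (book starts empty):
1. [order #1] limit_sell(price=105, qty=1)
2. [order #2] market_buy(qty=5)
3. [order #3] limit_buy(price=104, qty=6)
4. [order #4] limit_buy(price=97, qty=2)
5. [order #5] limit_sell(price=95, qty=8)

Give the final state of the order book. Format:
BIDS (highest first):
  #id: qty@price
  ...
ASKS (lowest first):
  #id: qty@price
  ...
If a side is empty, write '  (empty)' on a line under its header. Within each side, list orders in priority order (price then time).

After op 1 [order #1] limit_sell(price=105, qty=1): fills=none; bids=[-] asks=[#1:1@105]
After op 2 [order #2] market_buy(qty=5): fills=#2x#1:1@105; bids=[-] asks=[-]
After op 3 [order #3] limit_buy(price=104, qty=6): fills=none; bids=[#3:6@104] asks=[-]
After op 4 [order #4] limit_buy(price=97, qty=2): fills=none; bids=[#3:6@104 #4:2@97] asks=[-]
After op 5 [order #5] limit_sell(price=95, qty=8): fills=#3x#5:6@104 #4x#5:2@97; bids=[-] asks=[-]

Answer: BIDS (highest first):
  (empty)
ASKS (lowest first):
  (empty)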